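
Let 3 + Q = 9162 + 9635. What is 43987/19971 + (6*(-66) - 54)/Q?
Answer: 408852364/187667487 ≈ 2.1786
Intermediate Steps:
Q = 18794 (Q = -3 + (9162 + 9635) = -3 + 18797 = 18794)
43987/19971 + (6*(-66) - 54)/Q = 43987/19971 + (6*(-66) - 54)/18794 = 43987*(1/19971) + (-396 - 54)*(1/18794) = 43987/19971 - 450*1/18794 = 43987/19971 - 225/9397 = 408852364/187667487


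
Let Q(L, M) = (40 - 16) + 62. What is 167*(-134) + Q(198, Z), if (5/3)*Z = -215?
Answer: -22292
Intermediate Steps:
Z = -129 (Z = (⅗)*(-215) = -129)
Q(L, M) = 86 (Q(L, M) = 24 + 62 = 86)
167*(-134) + Q(198, Z) = 167*(-134) + 86 = -22378 + 86 = -22292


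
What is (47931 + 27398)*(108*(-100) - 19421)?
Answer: -2276517709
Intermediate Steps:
(47931 + 27398)*(108*(-100) - 19421) = 75329*(-10800 - 19421) = 75329*(-30221) = -2276517709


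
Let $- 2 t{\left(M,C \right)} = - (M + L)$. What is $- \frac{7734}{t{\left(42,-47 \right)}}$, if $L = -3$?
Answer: $- \frac{5156}{13} \approx -396.62$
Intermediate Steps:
$t{\left(M,C \right)} = - \frac{3}{2} + \frac{M}{2}$ ($t{\left(M,C \right)} = - \frac{\left(-1\right) \left(M - 3\right)}{2} = - \frac{\left(-1\right) \left(-3 + M\right)}{2} = - \frac{3 - M}{2} = - \frac{3}{2} + \frac{M}{2}$)
$- \frac{7734}{t{\left(42,-47 \right)}} = - \frac{7734}{- \frac{3}{2} + \frac{1}{2} \cdot 42} = - \frac{7734}{- \frac{3}{2} + 21} = - \frac{7734}{\frac{39}{2}} = \left(-7734\right) \frac{2}{39} = - \frac{5156}{13}$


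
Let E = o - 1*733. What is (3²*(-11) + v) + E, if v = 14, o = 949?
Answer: 131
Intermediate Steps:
E = 216 (E = 949 - 1*733 = 949 - 733 = 216)
(3²*(-11) + v) + E = (3²*(-11) + 14) + 216 = (9*(-11) + 14) + 216 = (-99 + 14) + 216 = -85 + 216 = 131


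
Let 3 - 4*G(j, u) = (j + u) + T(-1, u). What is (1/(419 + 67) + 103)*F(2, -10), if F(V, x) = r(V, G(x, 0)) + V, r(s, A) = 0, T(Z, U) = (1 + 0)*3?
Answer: 50059/243 ≈ 206.00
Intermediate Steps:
T(Z, U) = 3 (T(Z, U) = 1*3 = 3)
G(j, u) = -j/4 - u/4 (G(j, u) = ¾ - ((j + u) + 3)/4 = ¾ - (3 + j + u)/4 = ¾ + (-¾ - j/4 - u/4) = -j/4 - u/4)
F(V, x) = V (F(V, x) = 0 + V = V)
(1/(419 + 67) + 103)*F(2, -10) = (1/(419 + 67) + 103)*2 = (1/486 + 103)*2 = (50059/486)*2 = 50059/243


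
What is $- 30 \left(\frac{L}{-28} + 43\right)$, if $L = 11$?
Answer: $- \frac{17895}{14} \approx -1278.2$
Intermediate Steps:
$- 30 \left(\frac{L}{-28} + 43\right) = - 30 \left(\frac{11}{-28} + 43\right) = - 30 \left(11 \left(- \frac{1}{28}\right) + 43\right) = - 30 \left(- \frac{11}{28} + 43\right) = \left(-30\right) \frac{1193}{28} = - \frac{17895}{14}$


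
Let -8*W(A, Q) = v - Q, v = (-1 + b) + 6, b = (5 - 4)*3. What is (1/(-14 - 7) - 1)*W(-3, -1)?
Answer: 33/28 ≈ 1.1786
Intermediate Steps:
b = 3 (b = 1*3 = 3)
v = 8 (v = (-1 + 3) + 6 = 2 + 6 = 8)
W(A, Q) = -1 + Q/8 (W(A, Q) = -(8 - Q)/8 = -1 + Q/8)
(1/(-14 - 7) - 1)*W(-3, -1) = (1/(-14 - 7) - 1)*(-1 + (⅛)*(-1)) = (1/(-21) - 1)*(-1 - ⅛) = (-1/21 - 1)*(-9/8) = -22/21*(-9/8) = 33/28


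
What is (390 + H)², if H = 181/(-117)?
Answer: 2065611601/13689 ≈ 1.5090e+5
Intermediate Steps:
H = -181/117 (H = 181*(-1/117) = -181/117 ≈ -1.5470)
(390 + H)² = (390 - 181/117)² = (45449/117)² = 2065611601/13689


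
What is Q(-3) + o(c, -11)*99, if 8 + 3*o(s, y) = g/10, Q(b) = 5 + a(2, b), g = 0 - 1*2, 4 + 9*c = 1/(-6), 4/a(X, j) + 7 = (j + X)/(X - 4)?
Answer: -17304/65 ≈ -266.22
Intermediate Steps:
a(X, j) = 4/(-7 + (X + j)/(-4 + X)) (a(X, j) = 4/(-7 + (j + X)/(X - 4)) = 4/(-7 + (X + j)/(-4 + X)))
c = -25/54 (c = -4/9 + (⅑)/(-6) = -4/9 + (⅑)*(-⅙) = -4/9 - 1/54 = -25/54 ≈ -0.46296)
g = -2 (g = 0 - 2 = -2)
Q(b) = 5 - 8/(16 + b) (Q(b) = 5 + 4*(-4 + 2)/(28 + b - 6*2) = 5 + 4*(-2)/(28 + b - 12) = 5 + 4*(-2)/(16 + b) = 5 - 8/(16 + b))
o(s, y) = -41/15 (o(s, y) = -8/3 + (-2/10)/3 = -8/3 + (-2*⅒)/3 = -8/3 + (⅓)*(-⅕) = -8/3 - 1/15 = -41/15)
Q(-3) + o(c, -11)*99 = (72 + 5*(-3))/(16 - 3) - 41/15*99 = (72 - 15)/13 - 1353/5 = (1/13)*57 - 1353/5 = 57/13 - 1353/5 = -17304/65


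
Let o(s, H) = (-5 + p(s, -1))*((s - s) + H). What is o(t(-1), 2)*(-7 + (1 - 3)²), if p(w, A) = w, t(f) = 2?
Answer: 18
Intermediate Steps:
o(s, H) = H*(-5 + s) (o(s, H) = (-5 + s)*((s - s) + H) = (-5 + s)*(0 + H) = (-5 + s)*H = H*(-5 + s))
o(t(-1), 2)*(-7 + (1 - 3)²) = (2*(-5 + 2))*(-7 + (1 - 3)²) = (2*(-3))*(-7 + (-2)²) = -6*(-7 + 4) = -6*(-3) = 18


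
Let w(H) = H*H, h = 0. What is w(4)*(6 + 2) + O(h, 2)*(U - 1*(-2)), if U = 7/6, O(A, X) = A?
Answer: 128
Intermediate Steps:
w(H) = H²
U = 7/6 (U = 7*(⅙) = 7/6 ≈ 1.1667)
w(4)*(6 + 2) + O(h, 2)*(U - 1*(-2)) = 4²*(6 + 2) + 0*(7/6 - 1*(-2)) = 16*8 + 0*(7/6 + 2) = 128 + 0*(19/6) = 128 + 0 = 128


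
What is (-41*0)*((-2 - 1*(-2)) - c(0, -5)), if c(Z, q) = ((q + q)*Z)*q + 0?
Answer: 0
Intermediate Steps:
c(Z, q) = 2*Z*q² (c(Z, q) = ((2*q)*Z)*q + 0 = (2*Z*q)*q + 0 = 2*Z*q² + 0 = 2*Z*q²)
(-41*0)*((-2 - 1*(-2)) - c(0, -5)) = (-41*0)*((-2 - 1*(-2)) - 2*0*(-5)²) = 0*((-2 + 2) - 2*0*25) = 0*(0 - 1*0) = 0*(0 + 0) = 0*0 = 0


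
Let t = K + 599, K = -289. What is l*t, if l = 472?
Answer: 146320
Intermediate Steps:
t = 310 (t = -289 + 599 = 310)
l*t = 472*310 = 146320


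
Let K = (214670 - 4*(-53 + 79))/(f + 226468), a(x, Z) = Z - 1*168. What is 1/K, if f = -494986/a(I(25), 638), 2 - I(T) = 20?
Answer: 52972487/50423010 ≈ 1.0506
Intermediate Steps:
I(T) = -18 (I(T) = 2 - 1*20 = 2 - 20 = -18)
a(x, Z) = -168 + Z (a(x, Z) = Z - 168 = -168 + Z)
f = -247493/235 (f = -494986/(-168 + 638) = -494986/470 = -494986*1/470 = -247493/235 ≈ -1053.2)
K = 50423010/52972487 (K = (214670 - 4*(-53 + 79))/(-247493/235 + 226468) = (214670 - 4*26)/(52972487/235) = (214670 - 104)*(235/52972487) = 214566*(235/52972487) = 50423010/52972487 ≈ 0.95187)
1/K = 1/(50423010/52972487) = 52972487/50423010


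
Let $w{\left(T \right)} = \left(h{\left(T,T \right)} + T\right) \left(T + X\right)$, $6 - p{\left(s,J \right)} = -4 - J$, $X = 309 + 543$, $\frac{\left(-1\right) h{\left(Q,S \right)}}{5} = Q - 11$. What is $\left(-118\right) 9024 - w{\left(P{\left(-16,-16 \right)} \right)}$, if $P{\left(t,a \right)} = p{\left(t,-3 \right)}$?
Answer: $-1088025$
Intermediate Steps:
$h{\left(Q,S \right)} = 55 - 5 Q$ ($h{\left(Q,S \right)} = - 5 \left(Q - 11\right) = - 5 \left(-11 + Q\right) = 55 - 5 Q$)
$X = 852$
$p{\left(s,J \right)} = 10 + J$ ($p{\left(s,J \right)} = 6 - \left(-4 - J\right) = 6 + \left(4 + J\right) = 10 + J$)
$P{\left(t,a \right)} = 7$ ($P{\left(t,a \right)} = 10 - 3 = 7$)
$w{\left(T \right)} = \left(55 - 4 T\right) \left(852 + T\right)$ ($w{\left(T \right)} = \left(\left(55 - 5 T\right) + T\right) \left(T + 852\right) = \left(55 - 4 T\right) \left(852 + T\right)$)
$\left(-118\right) 9024 - w{\left(P{\left(-16,-16 \right)} \right)} = \left(-118\right) 9024 - \left(46860 - 23471 - 4 \cdot 7^{2}\right) = -1064832 - \left(46860 - 23471 - 196\right) = -1064832 - 23193 = -1088025$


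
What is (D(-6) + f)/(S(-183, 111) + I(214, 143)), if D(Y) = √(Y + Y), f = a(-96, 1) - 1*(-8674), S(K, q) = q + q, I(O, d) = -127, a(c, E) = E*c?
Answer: 8578/95 + 2*I*√3/95 ≈ 90.295 + 0.036464*I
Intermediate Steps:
S(K, q) = 2*q
f = 8578 (f = 1*(-96) - 1*(-8674) = -96 + 8674 = 8578)
D(Y) = √2*√Y (D(Y) = √(2*Y) = √2*√Y)
(D(-6) + f)/(S(-183, 111) + I(214, 143)) = (√2*√(-6) + 8578)/(2*111 - 127) = (√2*(I*√6) + 8578)/(222 - 127) = (2*I*√3 + 8578)/95 = (8578 + 2*I*√3)*(1/95) = 8578/95 + 2*I*√3/95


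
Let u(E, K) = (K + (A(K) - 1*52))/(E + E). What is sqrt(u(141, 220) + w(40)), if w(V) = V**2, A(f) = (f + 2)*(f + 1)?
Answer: sqrt(3920035)/47 ≈ 42.126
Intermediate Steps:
A(f) = (1 + f)*(2 + f) (A(f) = (2 + f)*(1 + f) = (1 + f)*(2 + f))
u(E, K) = (-50 + K**2 + 4*K)/(2*E) (u(E, K) = (K + ((2 + K**2 + 3*K) - 1*52))/(E + E) = (K + ((2 + K**2 + 3*K) - 52))/((2*E)) = (K + (-50 + K**2 + 3*K))*(1/(2*E)) = (-50 + K**2 + 4*K)*(1/(2*E)) = (-50 + K**2 + 4*K)/(2*E))
sqrt(u(141, 220) + w(40)) = sqrt((1/2)*(-50 + 220**2 + 4*220)/141 + 40**2) = sqrt((1/2)*(1/141)*(-50 + 48400 + 880) + 1600) = sqrt((1/2)*(1/141)*49230 + 1600) = sqrt(8205/47 + 1600) = sqrt(83405/47) = sqrt(3920035)/47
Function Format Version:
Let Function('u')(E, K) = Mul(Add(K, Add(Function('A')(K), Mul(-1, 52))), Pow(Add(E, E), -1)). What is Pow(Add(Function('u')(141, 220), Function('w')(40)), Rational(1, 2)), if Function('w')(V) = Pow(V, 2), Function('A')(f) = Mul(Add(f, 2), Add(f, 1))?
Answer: Mul(Rational(1, 47), Pow(3920035, Rational(1, 2))) ≈ 42.126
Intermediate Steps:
Function('A')(f) = Mul(Add(1, f), Add(2, f)) (Function('A')(f) = Mul(Add(2, f), Add(1, f)) = Mul(Add(1, f), Add(2, f)))
Function('u')(E, K) = Mul(Rational(1, 2), Pow(E, -1), Add(-50, Pow(K, 2), Mul(4, K))) (Function('u')(E, K) = Mul(Add(K, Add(Add(2, Pow(K, 2), Mul(3, K)), Mul(-1, 52))), Pow(Add(E, E), -1)) = Mul(Add(K, Add(Add(2, Pow(K, 2), Mul(3, K)), -52)), Pow(Mul(2, E), -1)) = Mul(Add(K, Add(-50, Pow(K, 2), Mul(3, K))), Mul(Rational(1, 2), Pow(E, -1))) = Mul(Add(-50, Pow(K, 2), Mul(4, K)), Mul(Rational(1, 2), Pow(E, -1))) = Mul(Rational(1, 2), Pow(E, -1), Add(-50, Pow(K, 2), Mul(4, K))))
Pow(Add(Function('u')(141, 220), Function('w')(40)), Rational(1, 2)) = Pow(Add(Mul(Rational(1, 2), Pow(141, -1), Add(-50, Pow(220, 2), Mul(4, 220))), Pow(40, 2)), Rational(1, 2)) = Pow(Add(Mul(Rational(1, 2), Rational(1, 141), Add(-50, 48400, 880)), 1600), Rational(1, 2)) = Pow(Add(Mul(Rational(1, 2), Rational(1, 141), 49230), 1600), Rational(1, 2)) = Pow(Add(Rational(8205, 47), 1600), Rational(1, 2)) = Pow(Rational(83405, 47), Rational(1, 2)) = Mul(Rational(1, 47), Pow(3920035, Rational(1, 2)))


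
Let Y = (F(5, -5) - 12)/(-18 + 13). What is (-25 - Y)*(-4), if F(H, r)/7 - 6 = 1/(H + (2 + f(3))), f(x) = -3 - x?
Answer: 352/5 ≈ 70.400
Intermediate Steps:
F(H, r) = 42 + 7/(-4 + H) (F(H, r) = 42 + 7/(H + (2 + (-3 - 1*3))) = 42 + 7/(H + (2 + (-3 - 3))) = 42 + 7/(H + (2 - 6)) = 42 + 7/(H - 4) = 42 + 7/(-4 + H))
Y = -37/5 (Y = (7*(-23 + 6*5)/(-4 + 5) - 12)/(-18 + 13) = (7*(-23 + 30)/1 - 12)/(-5) = (7*1*7 - 12)*(-⅕) = (49 - 12)*(-⅕) = 37*(-⅕) = -37/5 ≈ -7.4000)
(-25 - Y)*(-4) = (-25 - 1*(-37/5))*(-4) = (-25 + 37/5)*(-4) = -88/5*(-4) = 352/5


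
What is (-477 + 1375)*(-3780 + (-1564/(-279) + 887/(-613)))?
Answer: -579902179298/171027 ≈ -3.3907e+6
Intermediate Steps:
(-477 + 1375)*(-3780 + (-1564/(-279) + 887/(-613))) = 898*(-3780 + (-1564*(-1/279) + 887*(-1/613))) = 898*(-3780 + (1564/279 - 887/613)) = 898*(-3780 + 711259/171027) = 898*(-645770801/171027) = -579902179298/171027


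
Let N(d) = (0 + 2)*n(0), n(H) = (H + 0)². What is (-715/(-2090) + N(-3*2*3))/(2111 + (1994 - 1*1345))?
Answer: 13/104880 ≈ 0.00012395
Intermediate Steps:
n(H) = H²
N(d) = 0 (N(d) = (0 + 2)*0² = 2*0 = 0)
(-715/(-2090) + N(-3*2*3))/(2111 + (1994 - 1*1345)) = (-715/(-2090) + 0)/(2111 + (1994 - 1*1345)) = (-715*(-1/2090) + 0)/(2111 + (1994 - 1345)) = (13/38 + 0)/(2111 + 649) = (13/38)/2760 = (13/38)*(1/2760) = 13/104880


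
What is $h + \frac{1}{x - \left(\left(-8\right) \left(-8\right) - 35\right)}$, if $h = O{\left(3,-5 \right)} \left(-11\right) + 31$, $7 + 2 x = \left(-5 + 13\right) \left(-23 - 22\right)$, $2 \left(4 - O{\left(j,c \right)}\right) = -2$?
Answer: $- \frac{10202}{425} \approx -24.005$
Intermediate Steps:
$O{\left(j,c \right)} = 5$ ($O{\left(j,c \right)} = 4 - -1 = 4 + 1 = 5$)
$x = - \frac{367}{2}$ ($x = - \frac{7}{2} + \frac{\left(-5 + 13\right) \left(-23 - 22\right)}{2} = - \frac{7}{2} + \frac{8 \left(-45\right)}{2} = - \frac{7}{2} + \frac{1}{2} \left(-360\right) = - \frac{7}{2} - 180 = - \frac{367}{2} \approx -183.5$)
$h = -24$ ($h = 5 \left(-11\right) + 31 = -55 + 31 = -24$)
$h + \frac{1}{x - \left(\left(-8\right) \left(-8\right) - 35\right)} = -24 + \frac{1}{- \frac{367}{2} - \left(\left(-8\right) \left(-8\right) - 35\right)} = -24 + \frac{1}{- \frac{367}{2} - \left(64 - 35\right)} = -24 + \frac{1}{- \frac{367}{2} - 29} = -24 + \frac{1}{- \frac{425}{2}} = -24 - \frac{2}{425} = - \frac{10202}{425}$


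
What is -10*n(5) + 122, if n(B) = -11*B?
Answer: 672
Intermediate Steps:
-10*n(5) + 122 = -(-110)*5 + 122 = -10*(-55) + 122 = 550 + 122 = 672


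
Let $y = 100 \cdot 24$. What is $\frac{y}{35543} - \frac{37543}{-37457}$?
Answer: $\frac{1424287649}{1331334151} \approx 1.0698$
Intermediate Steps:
$y = 2400$
$\frac{y}{35543} - \frac{37543}{-37457} = \frac{2400}{35543} - \frac{37543}{-37457} = 2400 \cdot \frac{1}{35543} - - \frac{37543}{37457} = \frac{2400}{35543} + \frac{37543}{37457} = \frac{1424287649}{1331334151}$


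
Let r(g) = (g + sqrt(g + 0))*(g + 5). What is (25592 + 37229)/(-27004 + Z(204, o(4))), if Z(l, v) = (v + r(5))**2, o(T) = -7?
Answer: -309770351/120834205 - 10805212*sqrt(5)/120834205 ≈ -2.7635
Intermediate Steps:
r(g) = (5 + g)*(g + sqrt(g)) (r(g) = (g + sqrt(g))*(5 + g) = (5 + g)*(g + sqrt(g)))
Z(l, v) = (50 + v + 10*sqrt(5))**2 (Z(l, v) = (v + (5**2 + 5**(3/2) + 5*5 + 5*sqrt(5)))**2 = (v + (25 + 5*sqrt(5) + 25 + 5*sqrt(5)))**2 = (v + (50 + 10*sqrt(5)))**2 = (50 + v + 10*sqrt(5))**2)
(25592 + 37229)/(-27004 + Z(204, o(4))) = (25592 + 37229)/(-27004 + (50 - 7 + 10*sqrt(5))**2) = 62821/(-27004 + (43 + 10*sqrt(5))**2)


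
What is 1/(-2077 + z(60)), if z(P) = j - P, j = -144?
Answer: -1/2281 ≈ -0.00043840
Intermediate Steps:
z(P) = -144 - P
1/(-2077 + z(60)) = 1/(-2077 + (-144 - 1*60)) = 1/(-2077 + (-144 - 60)) = 1/(-2077 - 204) = 1/(-2281) = -1/2281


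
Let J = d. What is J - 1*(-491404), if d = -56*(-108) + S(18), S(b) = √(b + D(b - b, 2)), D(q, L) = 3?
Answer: 497452 + √21 ≈ 4.9746e+5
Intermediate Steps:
S(b) = √(3 + b) (S(b) = √(b + 3) = √(3 + b))
d = 6048 + √21 (d = -56*(-108) + √(3 + 18) = 6048 + √21 ≈ 6052.6)
J = 6048 + √21 ≈ 6052.6
J - 1*(-491404) = (6048 + √21) - 1*(-491404) = (6048 + √21) + 491404 = 497452 + √21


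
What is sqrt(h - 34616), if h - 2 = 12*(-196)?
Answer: I*sqrt(36966) ≈ 192.27*I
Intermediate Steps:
h = -2350 (h = 2 + 12*(-196) = 2 - 2352 = -2350)
sqrt(h - 34616) = sqrt(-2350 - 34616) = sqrt(-36966) = I*sqrt(36966)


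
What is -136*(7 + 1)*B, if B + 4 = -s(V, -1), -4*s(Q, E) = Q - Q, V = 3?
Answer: 4352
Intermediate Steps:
s(Q, E) = 0 (s(Q, E) = -(Q - Q)/4 = -¼*0 = 0)
B = -4 (B = -4 - 1*0 = -4 + 0 = -4)
-136*(7 + 1)*B = -136*(7 + 1)*(-4) = -1088*(-4) = -136*(-32) = 4352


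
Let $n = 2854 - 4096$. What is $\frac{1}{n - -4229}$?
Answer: $\frac{1}{2987} \approx 0.00033478$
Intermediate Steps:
$n = -1242$ ($n = 2854 - 4096 = -1242$)
$\frac{1}{n - -4229} = \frac{1}{-1242 - -4229} = \frac{1}{-1242 + \left(-37 + 4266\right)} = \frac{1}{-1242 + 4229} = \frac{1}{2987}$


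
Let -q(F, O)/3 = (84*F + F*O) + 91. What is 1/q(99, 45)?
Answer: -1/38586 ≈ -2.5916e-5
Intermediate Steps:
q(F, O) = -273 - 252*F - 3*F*O (q(F, O) = -3*((84*F + F*O) + 91) = -3*(91 + 84*F + F*O) = -273 - 252*F - 3*F*O)
1/q(99, 45) = 1/(-273 - 252*99 - 3*99*45) = 1/(-273 - 24948 - 13365) = 1/(-38586) = -1/38586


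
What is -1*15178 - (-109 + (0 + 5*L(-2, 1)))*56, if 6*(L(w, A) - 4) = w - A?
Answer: -10054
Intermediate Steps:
L(w, A) = 4 - A/6 + w/6 (L(w, A) = 4 + (w - A)/6 = 4 + (-A/6 + w/6) = 4 - A/6 + w/6)
-1*15178 - (-109 + (0 + 5*L(-2, 1)))*56 = -1*15178 - (-109 + (0 + 5*(4 - ⅙*1 + (⅙)*(-2))))*56 = -15178 - (-109 + (0 + 5*(4 - ⅙ - ⅓)))*56 = -15178 - (-109 + (0 + 5*(7/2)))*56 = -15178 - (-109 + (0 + 35/2))*56 = -15178 - (-109 + 35/2)*56 = -15178 - (-183)*56/2 = -15178 - 1*(-5124) = -15178 + 5124 = -10054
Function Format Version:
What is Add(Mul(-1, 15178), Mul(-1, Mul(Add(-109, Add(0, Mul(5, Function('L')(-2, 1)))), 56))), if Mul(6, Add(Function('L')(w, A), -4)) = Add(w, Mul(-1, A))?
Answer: -10054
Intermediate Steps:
Function('L')(w, A) = Add(4, Mul(Rational(-1, 6), A), Mul(Rational(1, 6), w)) (Function('L')(w, A) = Add(4, Mul(Rational(1, 6), Add(w, Mul(-1, A)))) = Add(4, Add(Mul(Rational(-1, 6), A), Mul(Rational(1, 6), w))) = Add(4, Mul(Rational(-1, 6), A), Mul(Rational(1, 6), w)))
Add(Mul(-1, 15178), Mul(-1, Mul(Add(-109, Add(0, Mul(5, Function('L')(-2, 1)))), 56))) = Add(Mul(-1, 15178), Mul(-1, Mul(Add(-109, Add(0, Mul(5, Add(4, Mul(Rational(-1, 6), 1), Mul(Rational(1, 6), -2))))), 56))) = Add(-15178, Mul(-1, Mul(Add(-109, Add(0, Mul(5, Add(4, Rational(-1, 6), Rational(-1, 3))))), 56))) = Add(-15178, Mul(-1, Mul(Add(-109, Add(0, Mul(5, Rational(7, 2)))), 56))) = Add(-15178, Mul(-1, Mul(Add(-109, Add(0, Rational(35, 2))), 56))) = Add(-15178, Mul(-1, Mul(Add(-109, Rational(35, 2)), 56))) = Add(-15178, Mul(-1, Mul(Rational(-183, 2), 56))) = Add(-15178, Mul(-1, -5124)) = Add(-15178, 5124) = -10054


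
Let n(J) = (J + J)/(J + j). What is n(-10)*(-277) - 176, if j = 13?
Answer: 5012/3 ≈ 1670.7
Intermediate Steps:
n(J) = 2*J/(13 + J) (n(J) = (J + J)/(J + 13) = (2*J)/(13 + J) = 2*J/(13 + J))
n(-10)*(-277) - 176 = (2*(-10)/(13 - 10))*(-277) - 176 = (2*(-10)/3)*(-277) - 176 = (2*(-10)*(⅓))*(-277) - 176 = -20/3*(-277) - 176 = 5540/3 - 176 = 5012/3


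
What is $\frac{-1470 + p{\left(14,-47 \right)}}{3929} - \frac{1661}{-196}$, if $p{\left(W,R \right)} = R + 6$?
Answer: $\frac{6229913}{770084} \approx 8.0899$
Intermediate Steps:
$p{\left(W,R \right)} = 6 + R$
$\frac{-1470 + p{\left(14,-47 \right)}}{3929} - \frac{1661}{-196} = \frac{-1470 + \left(6 - 47\right)}{3929} - \frac{1661}{-196} = \left(-1470 - 41\right) \frac{1}{3929} - - \frac{1661}{196} = \left(-1511\right) \frac{1}{3929} + \frac{1661}{196} = - \frac{1511}{3929} + \frac{1661}{196} = \frac{6229913}{770084}$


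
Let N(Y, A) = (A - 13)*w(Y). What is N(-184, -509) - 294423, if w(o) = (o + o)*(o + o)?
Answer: -70985751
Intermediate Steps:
w(o) = 4*o² (w(o) = (2*o)*(2*o) = 4*o²)
N(Y, A) = 4*Y²*(-13 + A) (N(Y, A) = (A - 13)*(4*Y²) = (-13 + A)*(4*Y²) = 4*Y²*(-13 + A))
N(-184, -509) - 294423 = 4*(-184)²*(-13 - 509) - 294423 = 4*33856*(-522) - 294423 = -70691328 - 294423 = -70985751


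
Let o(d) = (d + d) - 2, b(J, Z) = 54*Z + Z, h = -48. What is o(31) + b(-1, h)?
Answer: -2580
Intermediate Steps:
b(J, Z) = 55*Z
o(d) = -2 + 2*d (o(d) = 2*d - 2 = -2 + 2*d)
o(31) + b(-1, h) = (-2 + 2*31) + 55*(-48) = (-2 + 62) - 2640 = 60 - 2640 = -2580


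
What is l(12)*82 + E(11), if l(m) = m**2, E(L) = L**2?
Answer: 11929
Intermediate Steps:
l(12)*82 + E(11) = 12**2*82 + 11**2 = 144*82 + 121 = 11808 + 121 = 11929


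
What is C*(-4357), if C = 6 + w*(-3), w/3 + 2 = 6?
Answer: 130710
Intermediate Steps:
w = 12 (w = -6 + 3*6 = -6 + 18 = 12)
C = -30 (C = 6 + 12*(-3) = 6 - 36 = -30)
C*(-4357) = -30*(-4357) = 130710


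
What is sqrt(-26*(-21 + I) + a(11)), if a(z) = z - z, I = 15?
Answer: 2*sqrt(39) ≈ 12.490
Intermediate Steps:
a(z) = 0
sqrt(-26*(-21 + I) + a(11)) = sqrt(-26*(-21 + 15) + 0) = sqrt(-26*(-6) + 0) = sqrt(156 + 0) = sqrt(156) = 2*sqrt(39)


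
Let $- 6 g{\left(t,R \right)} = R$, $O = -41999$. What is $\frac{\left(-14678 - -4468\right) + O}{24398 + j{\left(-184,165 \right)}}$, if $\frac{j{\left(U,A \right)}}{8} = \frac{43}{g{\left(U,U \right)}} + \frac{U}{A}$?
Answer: $- \frac{198133155}{92599124} \approx -2.1397$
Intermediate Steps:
$g{\left(t,R \right)} = - \frac{R}{6}$
$j{\left(U,A \right)} = - \frac{2064}{U} + \frac{8 U}{A}$ ($j{\left(U,A \right)} = 8 \left(\frac{43}{\left(- \frac{1}{6}\right) U} + \frac{U}{A}\right) = 8 \left(43 \left(- \frac{6}{U}\right) + \frac{U}{A}\right) = 8 \left(- \frac{258}{U} + \frac{U}{A}\right) = - \frac{2064}{U} + \frac{8 U}{A}$)
$\frac{\left(-14678 - -4468\right) + O}{24398 + j{\left(-184,165 \right)}} = \frac{\left(-14678 - -4468\right) - 41999}{24398 + \left(- \frac{2064}{-184} + 8 \left(-184\right) \frac{1}{165}\right)} = \frac{\left(-14678 + 4468\right) - 41999}{24398 + \left(\left(-2064\right) \left(- \frac{1}{184}\right) + 8 \left(-184\right) \frac{1}{165}\right)} = \frac{-10210 - 41999}{24398 + \left(\frac{258}{23} - \frac{1472}{165}\right)} = - \frac{52209}{24398 + \frac{8714}{3795}} = - \frac{52209}{\frac{92599124}{3795}} = \left(-52209\right) \frac{3795}{92599124} = - \frac{198133155}{92599124}$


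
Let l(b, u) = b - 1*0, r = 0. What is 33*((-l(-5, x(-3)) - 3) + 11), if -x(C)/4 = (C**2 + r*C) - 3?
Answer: 429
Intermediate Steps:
x(C) = 12 - 4*C**2 (x(C) = -4*((C**2 + 0*C) - 3) = -4*((C**2 + 0) - 3) = -4*(C**2 - 3) = -4*(-3 + C**2) = 12 - 4*C**2)
l(b, u) = b (l(b, u) = b + 0 = b)
33*((-l(-5, x(-3)) - 3) + 11) = 33*((-1*(-5) - 3) + 11) = 33*((5 - 3) + 11) = 33*(2 + 11) = 33*13 = 429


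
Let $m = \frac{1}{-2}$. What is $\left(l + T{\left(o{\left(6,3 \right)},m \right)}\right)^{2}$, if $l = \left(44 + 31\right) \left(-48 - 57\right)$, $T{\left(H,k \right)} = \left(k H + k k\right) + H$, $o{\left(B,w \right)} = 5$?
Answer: $\frac{991557121}{16} \approx 6.1972 \cdot 10^{7}$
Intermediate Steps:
$m = - \frac{1}{2} \approx -0.5$
$T{\left(H,k \right)} = H + k^{2} + H k$ ($T{\left(H,k \right)} = \left(H k + k^{2}\right) + H = \left(k^{2} + H k\right) + H = H + k^{2} + H k$)
$l = -7875$ ($l = 75 \left(-105\right) = -7875$)
$\left(l + T{\left(o{\left(6,3 \right)},m \right)}\right)^{2} = \left(-7875 + \left(5 + \left(- \frac{1}{2}\right)^{2} + 5 \left(- \frac{1}{2}\right)\right)\right)^{2} = \left(-7875 + \left(5 + \frac{1}{4} - \frac{5}{2}\right)\right)^{2} = \left(-7875 + \frac{11}{4}\right)^{2} = \left(- \frac{31489}{4}\right)^{2} = \frac{991557121}{16}$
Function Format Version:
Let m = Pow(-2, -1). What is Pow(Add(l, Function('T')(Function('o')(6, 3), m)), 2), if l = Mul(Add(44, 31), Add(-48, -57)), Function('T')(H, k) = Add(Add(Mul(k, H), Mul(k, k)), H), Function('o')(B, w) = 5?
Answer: Rational(991557121, 16) ≈ 6.1972e+7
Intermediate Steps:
m = Rational(-1, 2) ≈ -0.50000
Function('T')(H, k) = Add(H, Pow(k, 2), Mul(H, k)) (Function('T')(H, k) = Add(Add(Mul(H, k), Pow(k, 2)), H) = Add(Add(Pow(k, 2), Mul(H, k)), H) = Add(H, Pow(k, 2), Mul(H, k)))
l = -7875 (l = Mul(75, -105) = -7875)
Pow(Add(l, Function('T')(Function('o')(6, 3), m)), 2) = Pow(Add(-7875, Add(5, Pow(Rational(-1, 2), 2), Mul(5, Rational(-1, 2)))), 2) = Pow(Add(-7875, Add(5, Rational(1, 4), Rational(-5, 2))), 2) = Pow(Add(-7875, Rational(11, 4)), 2) = Pow(Rational(-31489, 4), 2) = Rational(991557121, 16)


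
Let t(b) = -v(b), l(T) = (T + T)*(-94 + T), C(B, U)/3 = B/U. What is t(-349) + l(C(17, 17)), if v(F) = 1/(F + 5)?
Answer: -187823/344 ≈ -546.00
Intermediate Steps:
C(B, U) = 3*B/U (C(B, U) = 3*(B/U) = 3*B/U)
v(F) = 1/(5 + F)
l(T) = 2*T*(-94 + T) (l(T) = (2*T)*(-94 + T) = 2*T*(-94 + T))
t(b) = -1/(5 + b)
t(-349) + l(C(17, 17)) = -1/(5 - 349) + 2*(3*17/17)*(-94 + 3*17/17) = -1/(-344) + 2*(3*17*(1/17))*(-94 + 3*17*(1/17)) = -1*(-1/344) + 2*3*(-94 + 3) = 1/344 + 2*3*(-91) = 1/344 - 546 = -187823/344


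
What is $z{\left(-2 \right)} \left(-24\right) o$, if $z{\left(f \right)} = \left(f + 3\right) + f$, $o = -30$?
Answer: $-720$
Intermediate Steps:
$z{\left(f \right)} = 3 + 2 f$ ($z{\left(f \right)} = \left(3 + f\right) + f = 3 + 2 f$)
$z{\left(-2 \right)} \left(-24\right) o = \left(3 + 2 \left(-2\right)\right) \left(-24\right) \left(-30\right) = \left(3 - 4\right) \left(-24\right) \left(-30\right) = \left(-1\right) \left(-24\right) \left(-30\right) = 24 \left(-30\right) = -720$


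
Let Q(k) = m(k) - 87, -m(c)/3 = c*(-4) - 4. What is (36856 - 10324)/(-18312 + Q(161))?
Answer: -8844/5485 ≈ -1.6124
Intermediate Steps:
m(c) = 12 + 12*c (m(c) = -3*(c*(-4) - 4) = -3*(-4*c - 4) = -3*(-4 - 4*c) = 12 + 12*c)
Q(k) = -75 + 12*k (Q(k) = (12 + 12*k) - 87 = -75 + 12*k)
(36856 - 10324)/(-18312 + Q(161)) = (36856 - 10324)/(-18312 + (-75 + 12*161)) = 26532/(-18312 + (-75 + 1932)) = 26532/(-18312 + 1857) = 26532/(-16455) = 26532*(-1/16455) = -8844/5485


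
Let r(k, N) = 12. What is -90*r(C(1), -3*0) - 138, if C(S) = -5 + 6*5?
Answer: -1218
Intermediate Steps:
C(S) = 25 (C(S) = -5 + 30 = 25)
-90*r(C(1), -3*0) - 138 = -90*12 - 138 = -1080 - 138 = -1218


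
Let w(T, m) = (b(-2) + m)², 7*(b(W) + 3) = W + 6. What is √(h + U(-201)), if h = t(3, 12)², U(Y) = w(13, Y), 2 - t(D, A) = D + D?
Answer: 4*√126785/7 ≈ 203.47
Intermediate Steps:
b(W) = -15/7 + W/7 (b(W) = -3 + (W + 6)/7 = -3 + (6 + W)/7 = -3 + (6/7 + W/7) = -15/7 + W/7)
t(D, A) = 2 - 2*D (t(D, A) = 2 - (D + D) = 2 - 2*D)
w(T, m) = (-17/7 + m)² (w(T, m) = ((-15/7 + (⅐)*(-2)) + m)² = ((-15/7 - 2/7) + m)² = (-17/7 + m)²)
U(Y) = (-17 + 7*Y)²/49
h = 16 (h = (2 - 2*3)² = (2 - 6)² = (-4)² = 16)
√(h + U(-201)) = √(16 + (-17 + 7*(-201))²/49) = √(16 + (-17 - 1407)²/49) = √(16 + (1/49)*(-1424)²) = √(16 + (1/49)*2027776) = √(16 + 2027776/49) = √(2028560/49) = 4*√126785/7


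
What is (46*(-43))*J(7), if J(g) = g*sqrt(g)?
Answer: -13846*sqrt(7) ≈ -36633.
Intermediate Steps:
J(g) = g**(3/2)
(46*(-43))*J(7) = (46*(-43))*7**(3/2) = -13846*sqrt(7)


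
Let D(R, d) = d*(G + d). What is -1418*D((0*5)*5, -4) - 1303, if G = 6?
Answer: 10041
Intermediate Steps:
D(R, d) = d*(6 + d)
-1418*D((0*5)*5, -4) - 1303 = -(-5672)*(6 - 4) - 1303 = -(-5672)*2 - 1303 = -1418*(-8) - 1303 = 11344 - 1303 = 10041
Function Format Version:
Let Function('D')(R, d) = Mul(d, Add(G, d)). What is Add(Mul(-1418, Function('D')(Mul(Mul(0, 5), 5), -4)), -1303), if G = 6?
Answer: 10041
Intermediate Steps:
Function('D')(R, d) = Mul(d, Add(6, d))
Add(Mul(-1418, Function('D')(Mul(Mul(0, 5), 5), -4)), -1303) = Add(Mul(-1418, Mul(-4, Add(6, -4))), -1303) = Add(Mul(-1418, Mul(-4, 2)), -1303) = Add(Mul(-1418, -8), -1303) = Add(11344, -1303) = 10041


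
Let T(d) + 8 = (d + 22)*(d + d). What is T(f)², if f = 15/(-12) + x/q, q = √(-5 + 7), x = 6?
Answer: 1788673/64 - 22347*√2/4 ≈ 20047.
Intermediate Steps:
q = √2 ≈ 1.4142
f = -5/4 + 3*√2 (f = 15/(-12) + 6/(√2) = 15*(-1/12) + 6*(√2/2) = -5/4 + 3*√2 ≈ 2.9926)
T(d) = -8 + 2*d*(22 + d) (T(d) = -8 + (d + 22)*(d + d) = -8 + (22 + d)*(2*d) = -8 + 2*d*(22 + d))
T(f)² = (-8 + 2*(-5/4 + 3*√2)² + 44*(-5/4 + 3*√2))² = (-8 + 2*(-5/4 + 3*√2)² + (-55 + 132*√2))² = (-63 + 2*(-5/4 + 3*√2)² + 132*√2)²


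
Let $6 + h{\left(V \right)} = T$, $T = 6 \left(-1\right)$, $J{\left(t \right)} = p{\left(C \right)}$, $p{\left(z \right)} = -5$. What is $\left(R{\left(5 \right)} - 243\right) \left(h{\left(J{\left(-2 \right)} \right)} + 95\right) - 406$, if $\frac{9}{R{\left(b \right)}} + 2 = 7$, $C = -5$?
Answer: $- \frac{102128}{5} \approx -20426.0$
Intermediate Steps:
$J{\left(t \right)} = -5$
$T = -6$
$R{\left(b \right)} = \frac{9}{5}$ ($R{\left(b \right)} = \frac{9}{-2 + 7} = \frac{9}{5}$)
$h{\left(V \right)} = -12$ ($h{\left(V \right)} = -6 - 6 = -12$)
$\left(R{\left(5 \right)} - 243\right) \left(h{\left(J{\left(-2 \right)} \right)} + 95\right) - 406 = \left(\frac{9}{5} - 243\right) \left(-12 + 95\right) - 406 = \left(- \frac{1206}{5}\right) 83 - 406 = - \frac{100098}{5} - 406 = - \frac{102128}{5}$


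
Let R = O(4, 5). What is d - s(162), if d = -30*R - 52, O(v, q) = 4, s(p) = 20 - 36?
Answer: -156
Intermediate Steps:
s(p) = -16
R = 4
d = -172 (d = -30*4 - 52 = -120 - 52 = -172)
d - s(162) = -172 - 1*(-16) = -172 + 16 = -156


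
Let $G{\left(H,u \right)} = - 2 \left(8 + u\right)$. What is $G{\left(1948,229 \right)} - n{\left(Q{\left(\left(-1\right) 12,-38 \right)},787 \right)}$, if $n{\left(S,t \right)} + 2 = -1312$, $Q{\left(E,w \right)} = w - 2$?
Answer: $840$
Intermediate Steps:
$Q{\left(E,w \right)} = -2 + w$ ($Q{\left(E,w \right)} = w - 2 = -2 + w$)
$n{\left(S,t \right)} = -1314$ ($n{\left(S,t \right)} = -2 - 1312 = -1314$)
$G{\left(H,u \right)} = -16 - 2 u$
$G{\left(1948,229 \right)} - n{\left(Q{\left(\left(-1\right) 12,-38 \right)},787 \right)} = \left(-16 - 458\right) - -1314 = \left(-16 - 458\right) + 1314 = -474 + 1314 = 840$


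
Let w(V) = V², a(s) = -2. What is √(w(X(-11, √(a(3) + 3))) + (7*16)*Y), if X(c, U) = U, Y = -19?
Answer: I*√2127 ≈ 46.119*I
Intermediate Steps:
√(w(X(-11, √(a(3) + 3))) + (7*16)*Y) = √((√(-2 + 3))² + (7*16)*(-19)) = √((√1)² + 112*(-19)) = √(1² - 2128) = √(1 - 2128) = √(-2127) = I*√2127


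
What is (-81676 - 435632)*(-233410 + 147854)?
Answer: 44258803248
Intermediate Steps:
(-81676 - 435632)*(-233410 + 147854) = -517308*(-85556) = 44258803248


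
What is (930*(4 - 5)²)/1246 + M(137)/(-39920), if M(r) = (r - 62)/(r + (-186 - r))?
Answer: 230181835/308389984 ≈ 0.74640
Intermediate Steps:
M(r) = ⅓ - r/186 (M(r) = (-62 + r)/(-186) = (-62 + r)*(-1/186) = ⅓ - r/186)
(930*(4 - 5)²)/1246 + M(137)/(-39920) = (930*(4 - 5)²)/1246 + (⅓ - 1/186*137)/(-39920) = (930*(-1)²)*(1/1246) + (⅓ - 137/186)*(-1/39920) = (930*1)*(1/1246) - 25/62*(-1/39920) = 930*(1/1246) + 5/495008 = 465/623 + 5/495008 = 230181835/308389984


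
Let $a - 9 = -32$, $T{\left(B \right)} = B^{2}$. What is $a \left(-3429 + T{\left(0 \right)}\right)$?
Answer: $78867$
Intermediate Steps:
$a = -23$ ($a = 9 - 32 = -23$)
$a \left(-3429 + T{\left(0 \right)}\right) = - 23 \left(-3429 + 0^{2}\right) = - 23 \left(-3429 + 0\right) = \left(-23\right) \left(-3429\right) = 78867$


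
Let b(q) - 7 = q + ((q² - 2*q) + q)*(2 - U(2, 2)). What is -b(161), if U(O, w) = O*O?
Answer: 51352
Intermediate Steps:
U(O, w) = O²
b(q) = 7 - 2*q² + 3*q (b(q) = 7 + (q + ((q² - 2*q) + q)*(2 - 1*2²)) = 7 + (q + (q² - q)*(2 - 1*4)) = 7 + (q + (q² - q)*(2 - 4)) = 7 + (q + (q² - q)*(-2)) = 7 + (q + (-2*q² + 2*q)) = 7 + (-2*q² + 3*q) = 7 - 2*q² + 3*q)
-b(161) = -(7 - 2*161² + 3*161) = -(7 - 2*25921 + 483) = -(7 - 51842 + 483) = -1*(-51352) = 51352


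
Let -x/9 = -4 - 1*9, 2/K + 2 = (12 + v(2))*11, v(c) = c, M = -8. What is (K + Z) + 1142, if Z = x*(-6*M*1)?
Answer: 513609/76 ≈ 6758.0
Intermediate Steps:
K = 1/76 (K = 2/(-2 + (12 + 2)*11) = 2/(-2 + 14*11) = 2/(-2 + 154) = 2/152 = 2*(1/152) = 1/76 ≈ 0.013158)
x = 117 (x = -9*(-4 - 1*9) = -9*(-4 - 9) = -9*(-13) = 117)
Z = 5616 (Z = 117*(-6*(-8)*1) = 117*(48*1) = 117*48 = 5616)
(K + Z) + 1142 = (1/76 + 5616) + 1142 = 426817/76 + 1142 = 513609/76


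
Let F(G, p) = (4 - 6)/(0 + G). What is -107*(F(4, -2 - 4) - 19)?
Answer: 4173/2 ≈ 2086.5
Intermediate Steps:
F(G, p) = -2/G
-107*(F(4, -2 - 4) - 19) = -107*(-2/4 - 19) = -107*(-2*1/4 - 19) = -107*(-1/2 - 19) = -107*(-39/2) = 4173/2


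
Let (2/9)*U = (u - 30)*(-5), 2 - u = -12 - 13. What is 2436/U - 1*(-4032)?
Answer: 183064/45 ≈ 4068.1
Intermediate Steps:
u = 27 (u = 2 - (-12 - 13) = 2 - 1*(-25) = 2 + 25 = 27)
U = 135/2 (U = 9*((27 - 30)*(-5))/2 = 9*(-3*(-5))/2 = (9/2)*15 = 135/2 ≈ 67.500)
2436/U - 1*(-4032) = 2436/(135/2) - 1*(-4032) = 2436*(2/135) + 4032 = 1624/45 + 4032 = 183064/45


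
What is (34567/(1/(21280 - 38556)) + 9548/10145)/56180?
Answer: -1514596484198/142486525 ≈ -10630.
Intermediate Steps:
(34567/(1/(21280 - 38556)) + 9548/10145)/56180 = (34567/(1/(-17276)) + 9548*(1/10145))*(1/56180) = (34567/(-1/17276) + 9548/10145)*(1/56180) = (34567*(-17276) + 9548/10145)*(1/56180) = (-597179492 + 9548/10145)*(1/56180) = -6058385936792/10145*1/56180 = -1514596484198/142486525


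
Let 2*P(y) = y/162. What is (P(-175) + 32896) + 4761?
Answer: 12200693/324 ≈ 37656.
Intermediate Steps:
P(y) = y/324 (P(y) = (y/162)/2 = y/324)
(P(-175) + 32896) + 4761 = ((1/324)*(-175) + 32896) + 4761 = (-175/324 + 32896) + 4761 = 10658129/324 + 4761 = 12200693/324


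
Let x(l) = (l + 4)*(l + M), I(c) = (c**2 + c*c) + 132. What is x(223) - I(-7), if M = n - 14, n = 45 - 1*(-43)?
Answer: 67189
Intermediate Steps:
n = 88 (n = 45 + 43 = 88)
M = 74 (M = 88 - 14 = 74)
I(c) = 132 + 2*c**2 (I(c) = (c**2 + c**2) + 132 = 2*c**2 + 132 = 132 + 2*c**2)
x(l) = (4 + l)*(74 + l) (x(l) = (l + 4)*(l + 74) = (4 + l)*(74 + l))
x(223) - I(-7) = (296 + 223**2 + 78*223) - (132 + 2*(-7)**2) = (296 + 49729 + 17394) - (132 + 2*49) = 67419 - (132 + 98) = 67419 - 1*230 = 67419 - 230 = 67189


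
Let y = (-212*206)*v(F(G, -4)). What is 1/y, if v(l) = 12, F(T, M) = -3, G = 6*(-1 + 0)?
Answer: -1/524064 ≈ -1.9082e-6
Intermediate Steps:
G = -6 (G = 6*(-1) = -6)
y = -524064 (y = -212*206*12 = -43672*12 = -524064)
1/y = 1/(-524064) = -1/524064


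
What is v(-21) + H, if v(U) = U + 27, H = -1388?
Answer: -1382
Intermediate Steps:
v(U) = 27 + U
v(-21) + H = (27 - 21) - 1388 = 6 - 1388 = -1382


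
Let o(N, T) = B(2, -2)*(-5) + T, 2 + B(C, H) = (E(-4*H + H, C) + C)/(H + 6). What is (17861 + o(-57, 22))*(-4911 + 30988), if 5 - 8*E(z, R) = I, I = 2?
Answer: 14928587037/32 ≈ 4.6652e+8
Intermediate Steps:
E(z, R) = 3/8 (E(z, R) = 5/8 - 1/8*2 = 5/8 - 1/4 = 3/8)
B(C, H) = -2 + (3/8 + C)/(6 + H) (B(C, H) = -2 + (3/8 + C)/(H + 6) = -2 + (3/8 + C)/(6 + H))
o(N, T) = 225/32 + T (o(N, T) = ((-93/8 + 2 - 2*(-2))/(6 - 2))*(-5) + T = ((-93/8 + 2 + 4)/4)*(-5) + T = ((1/4)*(-45/8))*(-5) + T = -45/32*(-5) + T = 225/32 + T)
(17861 + o(-57, 22))*(-4911 + 30988) = (17861 + (225/32 + 22))*(-4911 + 30988) = (17861 + 929/32)*26077 = (572481/32)*26077 = 14928587037/32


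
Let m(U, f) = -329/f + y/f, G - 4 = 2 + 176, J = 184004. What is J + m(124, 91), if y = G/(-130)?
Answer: 11960024/65 ≈ 1.8400e+5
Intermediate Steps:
G = 182 (G = 4 + (2 + 176) = 4 + 178 = 182)
y = -7/5 (y = 182/(-130) = 182*(-1/130) = -7/5 ≈ -1.4000)
m(U, f) = -1652/(5*f) (m(U, f) = -329/f - 7/(5*f) = -1652/(5*f))
J + m(124, 91) = 184004 - 1652/5/91 = 184004 - 1652/5*1/91 = 184004 - 236/65 = 11960024/65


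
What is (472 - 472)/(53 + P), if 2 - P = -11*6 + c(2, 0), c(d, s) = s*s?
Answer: 0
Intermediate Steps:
c(d, s) = s**2
P = 68 (P = 2 - (-11*6 + 0**2) = 2 - (-66 + 0) = 2 - 1*(-66) = 2 + 66 = 68)
(472 - 472)/(53 + P) = (472 - 472)/(53 + 68) = 0/121 = (1/121)*0 = 0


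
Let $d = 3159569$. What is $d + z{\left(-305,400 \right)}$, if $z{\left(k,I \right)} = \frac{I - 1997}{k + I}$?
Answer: $\frac{300157458}{95} \approx 3.1596 \cdot 10^{6}$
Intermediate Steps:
$z{\left(k,I \right)} = \frac{-1997 + I}{I + k}$
$d + z{\left(-305,400 \right)} = 3159569 + \frac{-1997 + 400}{400 - 305} = 3159569 + \frac{1}{95} \left(-1597\right) = 3159569 - \frac{1597}{95} = \frac{300157458}{95}$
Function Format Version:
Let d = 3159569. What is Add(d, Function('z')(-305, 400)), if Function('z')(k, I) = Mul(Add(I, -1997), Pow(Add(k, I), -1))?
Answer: Rational(300157458, 95) ≈ 3.1596e+6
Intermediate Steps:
Function('z')(k, I) = Mul(Pow(Add(I, k), -1), Add(-1997, I)) (Function('z')(k, I) = Mul(Add(-1997, I), Pow(Add(I, k), -1)) = Mul(Pow(Add(I, k), -1), Add(-1997, I)))
Add(d, Function('z')(-305, 400)) = Add(3159569, Mul(Pow(Add(400, -305), -1), Add(-1997, 400))) = Add(3159569, Mul(Pow(95, -1), -1597)) = Add(3159569, Mul(Rational(1, 95), -1597)) = Add(3159569, Rational(-1597, 95)) = Rational(300157458, 95)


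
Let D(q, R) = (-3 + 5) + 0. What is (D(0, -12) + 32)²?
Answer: 1156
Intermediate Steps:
D(q, R) = 2 (D(q, R) = 2 + 0 = 2)
(D(0, -12) + 32)² = (2 + 32)² = 34² = 1156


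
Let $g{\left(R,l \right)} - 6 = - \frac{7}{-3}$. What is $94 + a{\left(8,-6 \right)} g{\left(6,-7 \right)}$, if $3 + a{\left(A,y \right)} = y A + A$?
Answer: $- \frac{793}{3} \approx -264.33$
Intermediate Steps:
$g{\left(R,l \right)} = \frac{25}{3}$ ($g{\left(R,l \right)} = 6 - \frac{7}{-3} = 6 - - \frac{7}{3} = 6 + \frac{7}{3} = \frac{25}{3}$)
$a{\left(A,y \right)} = -3 + A + A y$ ($a{\left(A,y \right)} = -3 + \left(y A + A\right) = -3 + \left(A y + A\right) = -3 + \left(A + A y\right) = -3 + A + A y$)
$94 + a{\left(8,-6 \right)} g{\left(6,-7 \right)} = 94 + \left(-3 + 8 + 8 \left(-6\right)\right) \frac{25}{3} = 94 + \left(-3 + 8 - 48\right) \frac{25}{3} = 94 - \frac{1075}{3} = - \frac{793}{3}$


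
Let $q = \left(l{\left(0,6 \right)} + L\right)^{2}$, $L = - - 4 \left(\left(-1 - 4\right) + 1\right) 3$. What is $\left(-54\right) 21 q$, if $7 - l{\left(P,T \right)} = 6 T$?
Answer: $-6723486$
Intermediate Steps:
$l{\left(P,T \right)} = 7 - 6 T$
$L = -48$ ($L = - - 4 \left(-5 + 1\right) 3 = - \left(-4\right) \left(-4\right) 3 = - 16 \cdot 3 = \left(-1\right) 48 = -48$)
$q = 5929$ ($q = \left(\left(7 - 36\right) - 48\right)^{2} = \left(-29 - 48\right)^{2} = \left(-77\right)^{2} = 5929$)
$\left(-54\right) 21 q = \left(-54\right) 21 \cdot 5929 = \left(-1134\right) 5929 = -6723486$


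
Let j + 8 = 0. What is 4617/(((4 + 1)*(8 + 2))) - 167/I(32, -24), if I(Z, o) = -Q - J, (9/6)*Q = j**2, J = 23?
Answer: 934599/9850 ≈ 94.883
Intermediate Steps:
j = -8 (j = -8 + 0 = -8)
Q = 128/3 (Q = (2/3)*(-8)**2 = (2/3)*64 = 128/3 ≈ 42.667)
I(Z, o) = -197/3 (I(Z, o) = -1*128/3 - 1*23 = -128/3 - 23 = -197/3)
4617/(((4 + 1)*(8 + 2))) - 167/I(32, -24) = 4617/(((4 + 1)*(8 + 2))) - 167/(-197/3) = 4617/((5*10)) - 167*(-3/197) = 4617/50 + 501/197 = 934599/9850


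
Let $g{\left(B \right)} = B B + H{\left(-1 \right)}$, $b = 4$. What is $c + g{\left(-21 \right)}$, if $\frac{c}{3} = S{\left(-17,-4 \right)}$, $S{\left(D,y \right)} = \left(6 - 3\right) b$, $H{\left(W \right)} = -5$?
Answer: $472$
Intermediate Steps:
$g{\left(B \right)} = -5 + B^{2}$ ($g{\left(B \right)} = B B - 5 = B^{2} - 5 = -5 + B^{2}$)
$S{\left(D,y \right)} = 12$ ($S{\left(D,y \right)} = \left(6 - 3\right) 4 = 3 \cdot 4 = 12$)
$c = 36$ ($c = 3 \cdot 12 = 36$)
$c + g{\left(-21 \right)} = 36 - \left(5 - \left(-21\right)^{2}\right) = 36 + \left(-5 + 441\right) = 36 + 436 = 472$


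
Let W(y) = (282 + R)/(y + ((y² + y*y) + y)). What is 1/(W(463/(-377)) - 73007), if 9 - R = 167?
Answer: -19909/1449090364 ≈ -1.3739e-5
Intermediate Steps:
R = -158 (R = 9 - 1*167 = 9 - 167 = -158)
W(y) = 124/(2*y + 2*y²) (W(y) = (282 - 158)/(y + ((y² + y*y) + y)) = 124/(y + ((y² + y²) + y)) = 124/(y + (2*y² + y)) = 124/(y + (y + 2*y²)) = 124/(2*y + 2*y²))
1/(W(463/(-377)) - 73007) = 1/(62/(((463/(-377)))*(1 + 463/(-377))) - 73007) = 1/(62/(((463*(-1/377)))*(1 + 463*(-1/377))) - 73007) = 1/(62/((-463/377)*(1 - 463/377)) - 73007) = 1/(62*(-377/463)/(-86/377) - 73007) = 1/(62*(-377/463)*(-377/86) - 73007) = 1/(4405999/19909 - 73007) = 1/(-1449090364/19909) = -19909/1449090364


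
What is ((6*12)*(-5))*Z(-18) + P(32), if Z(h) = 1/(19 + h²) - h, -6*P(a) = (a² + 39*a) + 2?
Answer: -2352997/343 ≈ -6860.0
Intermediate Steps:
P(a) = -⅓ - 13*a/2 - a²/6 (P(a) = -((a² + 39*a) + 2)/6 = -(2 + a² + 39*a)/6 = -⅓ - 13*a/2 - a²/6)
((6*12)*(-5))*Z(-18) + P(32) = ((6*12)*(-5))*((1 - 1*(-18)³ - 19*(-18))/(19 + (-18)²)) + (-⅓ - 13/2*32 - ⅙*32²) = (72*(-5))*((1 - 1*(-5832) + 342)/(19 + 324)) + (-⅓ - 208 - ⅙*1024) = -360*(1 + 5832 + 342)/343 + (-⅓ - 208 - 512/3) = -360*6175/343 - 379 = -2223000/343 - 379 = -2352997/343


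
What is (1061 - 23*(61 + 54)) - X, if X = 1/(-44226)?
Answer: -70053983/44226 ≈ -1584.0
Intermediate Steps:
X = -1/44226 ≈ -2.2611e-5
(1061 - 23*(61 + 54)) - X = (1061 - 23*(61 + 54)) - 1*(-1/44226) = (1061 - 23*115) + 1/44226 = (1061 - 2645) + 1/44226 = -1584 + 1/44226 = -70053983/44226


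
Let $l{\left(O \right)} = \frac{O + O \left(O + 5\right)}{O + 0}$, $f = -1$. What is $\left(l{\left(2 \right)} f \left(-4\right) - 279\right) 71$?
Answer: $-17537$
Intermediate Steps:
$l{\left(O \right)} = \frac{O + O \left(5 + O\right)}{O}$
$\left(l{\left(2 \right)} f \left(-4\right) - 279\right) 71 = \left(\left(6 + 2\right) \left(-1\right) \left(-4\right) - 279\right) 71 = \left(8 \left(-1\right) \left(-4\right) - 279\right) 71 = \left(\left(-8\right) \left(-4\right) - 279\right) 71 = \left(32 - 279\right) 71 = \left(-247\right) 71 = -17537$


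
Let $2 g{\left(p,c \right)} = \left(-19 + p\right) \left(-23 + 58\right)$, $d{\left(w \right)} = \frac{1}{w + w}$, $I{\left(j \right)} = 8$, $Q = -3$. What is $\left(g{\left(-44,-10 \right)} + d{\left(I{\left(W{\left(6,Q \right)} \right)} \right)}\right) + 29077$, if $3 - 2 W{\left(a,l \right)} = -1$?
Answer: $\frac{447593}{16} \approx 27975.0$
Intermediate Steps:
$W{\left(a,l \right)} = 2$ ($W{\left(a,l \right)} = \frac{3}{2} - - \frac{1}{2} = \frac{3}{2} + \frac{1}{2} = 2$)
$d{\left(w \right)} = \frac{1}{2 w}$
$g{\left(p,c \right)} = - \frac{665}{2} + \frac{35 p}{2}$ ($g{\left(p,c \right)} = \frac{\left(-19 + p\right) \left(-23 + 58\right)}{2} = \frac{\left(-19 + p\right) 35}{2} = \frac{-665 + 35 p}{2} = - \frac{665}{2} + \frac{35 p}{2}$)
$\left(g{\left(-44,-10 \right)} + d{\left(I{\left(W{\left(6,Q \right)} \right)} \right)}\right) + 29077 = \left(\left(- \frac{665}{2} + \frac{35}{2} \left(-44\right)\right) + \frac{1}{2 \cdot 8}\right) + 29077 = \left(\left(- \frac{665}{2} - 770\right) + \frac{1}{2} \cdot \frac{1}{8}\right) + 29077 = \left(- \frac{2205}{2} + \frac{1}{16}\right) + 29077 = - \frac{17639}{16} + 29077 = \frac{447593}{16}$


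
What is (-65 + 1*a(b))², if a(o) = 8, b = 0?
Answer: 3249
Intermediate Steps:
(-65 + 1*a(b))² = (-65 + 1*8)² = (-65 + 8)² = (-57)² = 3249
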